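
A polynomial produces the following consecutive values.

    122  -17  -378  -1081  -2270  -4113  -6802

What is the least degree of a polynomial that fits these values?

D1: -139, -361, -703, -1189, -1843, -2689
D2: -222, -342, -486, -654, -846
D3: -120, -144, -168, -192
D4: -24, -24, -24
The fourth differences are constant, so the polynomial has degree 4.

4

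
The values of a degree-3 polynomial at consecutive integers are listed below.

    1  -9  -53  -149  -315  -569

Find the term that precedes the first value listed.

-5

Δ: -10, -44, -96, -166, -254
Δ²: -34, -52, -70, -88
Δ³: -18, -18, -18
The third differences are constant at -18.
Work back: -34 + 18 = -16;  -10 + 16 = 6;  1 − 6 = -5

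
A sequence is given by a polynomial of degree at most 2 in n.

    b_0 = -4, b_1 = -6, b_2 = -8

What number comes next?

-10

D1: -2  -2
The first differences are constant (-2).
-8 − 2 = -10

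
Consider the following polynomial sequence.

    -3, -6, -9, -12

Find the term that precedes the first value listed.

0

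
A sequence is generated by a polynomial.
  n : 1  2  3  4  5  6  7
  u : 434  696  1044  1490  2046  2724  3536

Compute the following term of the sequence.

First differences: 262, 348, 446, 556, 678, 812
Second differences: 86, 98, 110, 122, 134
Third differences: 12, 12, 12, 12
Constant third difference = 12, so extend:
134 + 12 = 146;  812 + 146 = 958;  3536 + 958 = 4494

4494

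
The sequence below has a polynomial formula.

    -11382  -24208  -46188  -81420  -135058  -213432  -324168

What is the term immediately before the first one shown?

-4548

First differences: -12826, -21980, -35232, -53638, -78374, -110736
Second differences: -9154, -13252, -18406, -24736, -32362
Third differences: -4098, -5154, -6330, -7626
Fourth differences: -1056, -1176, -1296
Fifth differences: -120, -120
The fifth differences are constant at -120.
Work back: -1056 + 120 = -936;  -4098 + 936 = -3162;  -9154 + 3162 = -5992;  -12826 + 5992 = -6834;  -11382 + 6834 = -4548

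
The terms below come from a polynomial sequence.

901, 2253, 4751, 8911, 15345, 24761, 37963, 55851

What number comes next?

D1: 1352 , 2498 , 4160 , 6434 , 9416 , 13202 , 17888
D2: 1146 , 1662 , 2274 , 2982 , 3786 , 4686
D3: 516 , 612 , 708 , 804 , 900
D4: 96 , 96 , 96 , 96
Fourth differences constant at 96.
900 + 96 = 996;  4686 + 996 = 5682;  17888 + 5682 = 23570;  55851 + 23570 = 79421

79421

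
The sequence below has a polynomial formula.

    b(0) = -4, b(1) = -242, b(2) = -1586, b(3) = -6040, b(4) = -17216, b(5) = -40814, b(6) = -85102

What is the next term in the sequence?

D1: -238 , -1344 , -4454 , -11176 , -23598 , -44288
D2: -1106 , -3110 , -6722 , -12422 , -20690
D3: -2004 , -3612 , -5700 , -8268
D4: -1608 , -2088 , -2568
D5: -480 , -480
The fifth differences are constant (-480).
-2568 − 480 = -3048;  -8268 − 3048 = -11316;  -20690 − 11316 = -32006;  -44288 − 32006 = -76294;  -85102 − 76294 = -161396

-161396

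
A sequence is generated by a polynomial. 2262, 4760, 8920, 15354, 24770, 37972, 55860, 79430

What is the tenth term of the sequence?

148080

Δ: 2498 , 4160 , 6434 , 9416 , 13202 , 17888 , 23570
Δ²: 1662 , 2274 , 2982 , 3786 , 4686 , 5682
Δ³: 612 , 708 , 804 , 900 , 996
Δ⁴: 96 , 96 , 96 , 96
Fourth differences constant at 96.
996 + 96 = 1092;  5682 + 1092 = 6774;  23570 + 6774 = 30344;  79430 + 30344 = 109774
1092 + 96 = 1188;  6774 + 1188 = 7962;  30344 + 7962 = 38306;  109774 + 38306 = 148080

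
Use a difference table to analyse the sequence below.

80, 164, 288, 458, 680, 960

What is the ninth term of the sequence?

First differences: 84  124  170  222  280
Second differences: 40  46  52  58
Third differences: 6  6  6
Constant third difference = 6, so extend:
58 + 6 = 64;  280 + 64 = 344;  960 + 344 = 1304
64 + 6 = 70;  344 + 70 = 414;  1304 + 414 = 1718
70 + 6 = 76;  414 + 76 = 490;  1718 + 490 = 2208

2208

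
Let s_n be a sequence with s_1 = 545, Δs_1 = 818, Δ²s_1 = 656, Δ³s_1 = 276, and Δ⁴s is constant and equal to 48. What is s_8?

Build the table forward from the leading diagonal:
Fourth differences: 48  48  48  48  48  48  48  48
Third differences: 276  324  372  420  468  516  564  612
Second differences: 656  932  1256  1628  2048  2516  3032  3596
First differences: 818  1474  2406  3662  5290  7338  9854  12886
s: 545  1363  2837  5243  8905  14195  21533  31387

31387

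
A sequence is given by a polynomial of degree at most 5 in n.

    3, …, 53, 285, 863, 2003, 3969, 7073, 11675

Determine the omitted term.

-1

Using the last 7 terms:
First differences: 232  578  1140  1966  3104  4602
Second differences: 346  562  826  1138  1498
Third differences: 216  264  312  360
Fourth differences: 48  48  48
Constant fourth difference = 48.
Extend backward: 216 − 48 = 168;  346 − 168 = 178;  232 − 178 = 54;  53 − 54 = -1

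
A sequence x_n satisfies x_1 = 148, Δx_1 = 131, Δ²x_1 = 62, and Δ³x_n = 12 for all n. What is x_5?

1092

Build the table forward from the leading diagonal:
Δ³: 12, 12, 12, 12, 12
Δ²: 62, 74, 86, 98, 110
Δ: 131, 193, 267, 353, 451
x: 148, 279, 472, 739, 1092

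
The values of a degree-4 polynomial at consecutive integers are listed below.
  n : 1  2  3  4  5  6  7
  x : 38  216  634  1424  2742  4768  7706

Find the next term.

178  418  790  1318  2026  2938
240  372  528  708  912
132  156  180  204
24  24  24
The fourth differences are constant (24).
204 + 24 = 228;  912 + 228 = 1140;  2938 + 1140 = 4078;  7706 + 4078 = 11784

11784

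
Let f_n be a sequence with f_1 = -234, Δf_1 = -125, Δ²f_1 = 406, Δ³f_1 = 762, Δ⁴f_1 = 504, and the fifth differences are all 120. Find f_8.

54247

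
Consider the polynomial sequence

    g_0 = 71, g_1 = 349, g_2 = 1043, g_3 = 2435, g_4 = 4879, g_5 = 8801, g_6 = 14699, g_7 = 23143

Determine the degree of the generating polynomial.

4

First differences: 278, 694, 1392, 2444, 3922, 5898, 8444
Second differences: 416, 698, 1052, 1478, 1976, 2546
Third differences: 282, 354, 426, 498, 570
Fourth differences: 72, 72, 72, 72
The fourth differences are constant, so the polynomial has degree 4.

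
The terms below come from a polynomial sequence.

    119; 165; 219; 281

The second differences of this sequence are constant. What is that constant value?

8

D1: 46, 54, 62
D2: 8, 8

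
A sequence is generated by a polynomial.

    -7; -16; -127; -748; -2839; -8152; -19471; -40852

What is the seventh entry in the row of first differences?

D1: -9, -111, -621, -2091, -5313, -11319, -21381
D2: -102, -510, -1470, -3222, -6006, -10062
D3: -408, -960, -1752, -2784, -4056
D4: -552, -792, -1032, -1272
D5: -240, -240, -240

-21381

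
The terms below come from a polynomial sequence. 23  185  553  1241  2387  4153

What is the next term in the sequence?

First differences: 162  368  688  1146  1766
Second differences: 206  320  458  620
Third differences: 114  138  162
Fourth differences: 24  24
Constant fourth difference = 24, so extend:
162 + 24 = 186;  620 + 186 = 806;  1766 + 806 = 2572;  4153 + 2572 = 6725

6725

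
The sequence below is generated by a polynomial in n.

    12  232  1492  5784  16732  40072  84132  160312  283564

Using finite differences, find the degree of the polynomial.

5

220, 1260, 4292, 10948, 23340, 44060, 76180, 123252
1040, 3032, 6656, 12392, 20720, 32120, 47072
1992, 3624, 5736, 8328, 11400, 14952
1632, 2112, 2592, 3072, 3552
480, 480, 480, 480
The fifth differences are constant, so the polynomial has degree 5.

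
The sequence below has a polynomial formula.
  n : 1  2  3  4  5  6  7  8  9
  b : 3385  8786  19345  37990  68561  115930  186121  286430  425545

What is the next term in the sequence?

613666

5401, 10559, 18645, 30571, 47369, 70191, 100309, 139115
5158, 8086, 11926, 16798, 22822, 30118, 38806
2928, 3840, 4872, 6024, 7296, 8688
912, 1032, 1152, 1272, 1392
120, 120, 120, 120
Constant fifth difference = 120, so extend:
1392 + 120 = 1512;  8688 + 1512 = 10200;  38806 + 10200 = 49006;  139115 + 49006 = 188121;  425545 + 188121 = 613666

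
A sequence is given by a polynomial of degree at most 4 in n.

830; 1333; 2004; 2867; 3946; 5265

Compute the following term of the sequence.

6848

First differences: 503 , 671 , 863 , 1079 , 1319
Second differences: 168 , 192 , 216 , 240
Third differences: 24 , 24 , 24
Constant third difference = 24, so extend:
240 + 24 = 264;  1319 + 264 = 1583;  5265 + 1583 = 6848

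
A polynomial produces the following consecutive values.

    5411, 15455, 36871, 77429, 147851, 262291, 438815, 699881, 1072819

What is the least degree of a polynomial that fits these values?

5

First differences: 10044, 21416, 40558, 70422, 114440, 176524, 261066, 372938
Second differences: 11372, 19142, 29864, 44018, 62084, 84542, 111872
Third differences: 7770, 10722, 14154, 18066, 22458, 27330
Fourth differences: 2952, 3432, 3912, 4392, 4872
Fifth differences: 480, 480, 480, 480
The fifth differences are constant, so the polynomial has degree 5.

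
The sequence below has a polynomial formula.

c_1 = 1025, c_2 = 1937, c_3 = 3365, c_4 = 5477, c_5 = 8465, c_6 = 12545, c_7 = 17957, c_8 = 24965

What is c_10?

44945

Δ: 912, 1428, 2112, 2988, 4080, 5412, 7008
Δ²: 516, 684, 876, 1092, 1332, 1596
Δ³: 168, 192, 216, 240, 264
Δ⁴: 24, 24, 24, 24
Fourth differences constant at 24.
264 + 24 = 288;  1596 + 288 = 1884;  7008 + 1884 = 8892;  24965 + 8892 = 33857
288 + 24 = 312;  1884 + 312 = 2196;  8892 + 2196 = 11088;  33857 + 11088 = 44945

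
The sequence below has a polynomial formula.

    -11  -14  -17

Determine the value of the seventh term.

-29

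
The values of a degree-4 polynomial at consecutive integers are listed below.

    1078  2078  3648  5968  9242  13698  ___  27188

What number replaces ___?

Using the first 6 terms:
D1: 1000  1570  2320  3274  4456
D2: 570  750  954  1182
D3: 180  204  228
D4: 24  24
Constant fourth difference = 24.
Extend forward: 228 + 24 = 252;  1182 + 252 = 1434;  4456 + 1434 = 5890;  13698 + 5890 = 19588

19588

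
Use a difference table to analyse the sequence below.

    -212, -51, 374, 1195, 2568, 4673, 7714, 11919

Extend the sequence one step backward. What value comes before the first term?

-217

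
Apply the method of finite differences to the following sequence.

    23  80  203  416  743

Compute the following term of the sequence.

D1: 57 , 123 , 213 , 327
D2: 66 , 90 , 114
D3: 24 , 24
The third differences are constant (24).
114 + 24 = 138;  327 + 138 = 465;  743 + 465 = 1208

1208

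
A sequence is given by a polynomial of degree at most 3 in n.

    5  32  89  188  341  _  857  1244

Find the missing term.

Using the first 5 terms:
27  57  99  153
30  42  54
12  12
Constant third difference = 12.
Extend forward: 54 + 12 = 66;  153 + 66 = 219;  341 + 219 = 560

560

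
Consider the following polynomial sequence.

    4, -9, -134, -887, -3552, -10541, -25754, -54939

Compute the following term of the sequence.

-106052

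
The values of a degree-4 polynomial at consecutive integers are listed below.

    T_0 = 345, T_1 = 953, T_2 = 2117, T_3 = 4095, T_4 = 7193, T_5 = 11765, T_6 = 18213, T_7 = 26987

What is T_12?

124857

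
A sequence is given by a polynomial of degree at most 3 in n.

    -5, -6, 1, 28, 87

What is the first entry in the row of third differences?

12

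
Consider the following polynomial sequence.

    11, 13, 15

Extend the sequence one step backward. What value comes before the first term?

9

First differences: 2  2
The first differences are constant at 2.
Work back: 11 − 2 = 9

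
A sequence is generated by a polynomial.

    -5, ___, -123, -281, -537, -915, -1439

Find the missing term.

Using the last 5 terms:
-158  -256  -378  -524
-98  -122  -146
-24  -24
Constant third difference = -24.
Extend backward: -98 + 24 = -74;  -158 + 74 = -84;  -123 + 84 = -39

-39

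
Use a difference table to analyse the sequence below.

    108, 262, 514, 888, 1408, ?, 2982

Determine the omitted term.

Using the first 5 terms:
Δ: 154, 252, 374, 520
Δ²: 98, 122, 146
Δ³: 24, 24
Constant third difference = 24.
Extend forward: 146 + 24 = 170;  520 + 170 = 690;  1408 + 690 = 2098

2098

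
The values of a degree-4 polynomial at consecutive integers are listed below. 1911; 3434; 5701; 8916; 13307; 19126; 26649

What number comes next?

D1: 1523 , 2267 , 3215 , 4391 , 5819 , 7523
D2: 744 , 948 , 1176 , 1428 , 1704
D3: 204 , 228 , 252 , 276
D4: 24 , 24 , 24
The fourth differences are constant (24).
276 + 24 = 300;  1704 + 300 = 2004;  7523 + 2004 = 9527;  26649 + 9527 = 36176

36176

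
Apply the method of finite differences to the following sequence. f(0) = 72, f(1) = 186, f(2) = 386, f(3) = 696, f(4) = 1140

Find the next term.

1742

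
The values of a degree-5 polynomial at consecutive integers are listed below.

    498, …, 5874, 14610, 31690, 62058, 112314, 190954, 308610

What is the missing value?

Using the last 7 terms:
8736  17080  30368  50256  78640  117656
8344  13288  19888  28384  39016
4944  6600  8496  10632
1656  1896  2136
240  240
Constant fifth difference = 240.
Extend backward: 1656 − 240 = 1416;  4944 − 1416 = 3528;  8344 − 3528 = 4816;  8736 − 4816 = 3920;  5874 − 3920 = 1954

1954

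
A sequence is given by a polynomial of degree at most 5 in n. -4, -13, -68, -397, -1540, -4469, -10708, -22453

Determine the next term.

-42692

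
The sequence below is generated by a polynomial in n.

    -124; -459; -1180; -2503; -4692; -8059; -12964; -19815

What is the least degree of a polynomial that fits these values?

Δ: -335, -721, -1323, -2189, -3367, -4905, -6851
Δ²: -386, -602, -866, -1178, -1538, -1946
Δ³: -216, -264, -312, -360, -408
Δ⁴: -48, -48, -48, -48
The fourth differences are constant, so the polynomial has degree 4.

4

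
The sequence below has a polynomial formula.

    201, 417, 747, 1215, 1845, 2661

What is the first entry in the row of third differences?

24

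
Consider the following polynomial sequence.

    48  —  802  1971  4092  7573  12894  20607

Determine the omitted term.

Using the last 6 terms:
First differences: 1169, 2121, 3481, 5321, 7713
Second differences: 952, 1360, 1840, 2392
Third differences: 408, 480, 552
Fourth differences: 72, 72
Constant fourth difference = 72.
Extend backward: 408 − 72 = 336;  952 − 336 = 616;  1169 − 616 = 553;  802 − 553 = 249

249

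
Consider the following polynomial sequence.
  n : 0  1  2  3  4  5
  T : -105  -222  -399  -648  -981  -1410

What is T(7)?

-2604

Δ: -117, -177, -249, -333, -429
Δ²: -60, -72, -84, -96
Δ³: -12, -12, -12
Third differences constant at -12.
-96 − 12 = -108;  -429 − 108 = -537;  -1410 − 537 = -1947
-108 − 12 = -120;  -537 − 120 = -657;  -1947 − 657 = -2604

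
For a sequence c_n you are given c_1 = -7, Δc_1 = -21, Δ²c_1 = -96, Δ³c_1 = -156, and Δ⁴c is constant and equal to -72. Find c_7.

Build the table forward from the leading diagonal:
D4: -72  -72  -72  -72  -72  -72  -72
D3: -156  -228  -300  -372  -444  -516  -588
D2: -96  -252  -480  -780  -1152  -1596  -2112
D1: -21  -117  -369  -849  -1629  -2781  -4377
c: -7  -28  -145  -514  -1363  -2992  -5773

-5773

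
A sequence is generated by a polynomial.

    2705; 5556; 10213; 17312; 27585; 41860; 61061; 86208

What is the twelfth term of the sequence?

First differences: 2851, 4657, 7099, 10273, 14275, 19201, 25147
Second differences: 1806, 2442, 3174, 4002, 4926, 5946
Third differences: 636, 732, 828, 924, 1020
Fourth differences: 96, 96, 96, 96
Constant fourth difference = 96, so extend:
1020 + 96 = 1116;  5946 + 1116 = 7062;  25147 + 7062 = 32209;  86208 + 32209 = 118417
1116 + 96 = 1212;  7062 + 1212 = 8274;  32209 + 8274 = 40483;  118417 + 40483 = 158900
1212 + 96 = 1308;  8274 + 1308 = 9582;  40483 + 9582 = 50065;  158900 + 50065 = 208965
1308 + 96 = 1404;  9582 + 1404 = 10986;  50065 + 10986 = 61051;  208965 + 61051 = 270016

270016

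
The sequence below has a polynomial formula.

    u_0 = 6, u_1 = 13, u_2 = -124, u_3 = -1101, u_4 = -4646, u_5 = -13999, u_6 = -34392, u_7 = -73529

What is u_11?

Δ: 7 , -137 , -977 , -3545 , -9353 , -20393 , -39137
Δ²: -144 , -840 , -2568 , -5808 , -11040 , -18744
Δ³: -696 , -1728 , -3240 , -5232 , -7704
Δ⁴: -1032 , -1512 , -1992 , -2472
Δ⁵: -480 , -480 , -480
Constant fifth difference = -480, so extend:
-2472 − 480 = -2952;  -7704 − 2952 = -10656;  -18744 − 10656 = -29400;  -39137 − 29400 = -68537;  -73529 − 68537 = -142066
-2952 − 480 = -3432;  -10656 − 3432 = -14088;  -29400 − 14088 = -43488;  -68537 − 43488 = -112025;  -142066 − 112025 = -254091
-3432 − 480 = -3912;  -14088 − 3912 = -18000;  -43488 − 18000 = -61488;  -112025 − 61488 = -173513;  -254091 − 173513 = -427604
-3912 − 480 = -4392;  -18000 − 4392 = -22392;  -61488 − 22392 = -83880;  -173513 − 83880 = -257393;  -427604 − 257393 = -684997

-684997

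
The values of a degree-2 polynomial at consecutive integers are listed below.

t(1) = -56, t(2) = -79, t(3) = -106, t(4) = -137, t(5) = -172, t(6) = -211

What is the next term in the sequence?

First differences: -23, -27, -31, -35, -39
Second differences: -4, -4, -4, -4
Second differences constant at -4.
-39 − 4 = -43;  -211 − 43 = -254

-254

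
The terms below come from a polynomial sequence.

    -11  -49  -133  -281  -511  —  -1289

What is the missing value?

Using the first 5 terms:
First differences: -38, -84, -148, -230
Second differences: -46, -64, -82
Third differences: -18, -18
Constant third difference = -18.
Extend forward: -82 − 18 = -100;  -230 − 100 = -330;  -511 − 330 = -841

-841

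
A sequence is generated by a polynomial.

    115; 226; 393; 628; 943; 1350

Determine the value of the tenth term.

First differences: 111, 167, 235, 315, 407
Second differences: 56, 68, 80, 92
Third differences: 12, 12, 12
The third differences are constant (12).
92 + 12 = 104;  407 + 104 = 511;  1350 + 511 = 1861
104 + 12 = 116;  511 + 116 = 627;  1861 + 627 = 2488
116 + 12 = 128;  627 + 128 = 755;  2488 + 755 = 3243
128 + 12 = 140;  755 + 140 = 895;  3243 + 895 = 4138

4138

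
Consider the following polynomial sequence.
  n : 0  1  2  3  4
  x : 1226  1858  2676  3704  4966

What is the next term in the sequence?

6486

D1: 632  818  1028  1262
D2: 186  210  234
D3: 24  24
Third differences constant at 24.
234 + 24 = 258;  1262 + 258 = 1520;  4966 + 1520 = 6486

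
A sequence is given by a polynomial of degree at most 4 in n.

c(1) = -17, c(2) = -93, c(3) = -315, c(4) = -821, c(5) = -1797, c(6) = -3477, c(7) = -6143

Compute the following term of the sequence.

-10125

Δ: -76 , -222 , -506 , -976 , -1680 , -2666
Δ²: -146 , -284 , -470 , -704 , -986
Δ³: -138 , -186 , -234 , -282
Δ⁴: -48 , -48 , -48
Constant fourth difference = -48, so extend:
-282 − 48 = -330;  -986 − 330 = -1316;  -2666 − 1316 = -3982;  -6143 − 3982 = -10125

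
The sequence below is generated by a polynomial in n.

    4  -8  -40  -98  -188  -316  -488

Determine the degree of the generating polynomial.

Δ: -12, -32, -58, -90, -128, -172
Δ²: -20, -26, -32, -38, -44
Δ³: -6, -6, -6, -6
The third differences are constant, so the polynomial has degree 3.

3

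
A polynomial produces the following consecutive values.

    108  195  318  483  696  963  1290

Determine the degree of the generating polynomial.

3

87, 123, 165, 213, 267, 327
36, 42, 48, 54, 60
6, 6, 6, 6
The third differences are constant, so the polynomial has degree 3.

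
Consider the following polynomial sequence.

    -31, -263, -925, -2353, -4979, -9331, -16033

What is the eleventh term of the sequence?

-82181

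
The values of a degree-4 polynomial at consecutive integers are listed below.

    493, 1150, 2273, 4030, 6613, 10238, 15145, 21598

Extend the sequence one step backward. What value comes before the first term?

Δ: 657  1123  1757  2583  3625  4907  6453
Δ²: 466  634  826  1042  1282  1546
Δ³: 168  192  216  240  264
Δ⁴: 24  24  24  24
The fourth differences are constant at 24.
Work back: 168 − 24 = 144;  466 − 144 = 322;  657 − 322 = 335;  493 − 335 = 158

158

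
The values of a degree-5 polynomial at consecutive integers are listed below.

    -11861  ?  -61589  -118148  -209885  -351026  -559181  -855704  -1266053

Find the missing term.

Using the last 7 terms:
D1: -56559, -91737, -141141, -208155, -296523, -410349
D2: -35178, -49404, -67014, -88368, -113826
D3: -14226, -17610, -21354, -25458
D4: -3384, -3744, -4104
D5: -360, -360
Constant fifth difference = -360.
Extend backward: -3384 + 360 = -3024;  -14226 + 3024 = -11202;  -35178 + 11202 = -23976;  -56559 + 23976 = -32583;  -61589 + 32583 = -29006

-29006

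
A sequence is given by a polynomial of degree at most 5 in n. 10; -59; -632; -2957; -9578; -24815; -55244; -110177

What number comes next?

-202142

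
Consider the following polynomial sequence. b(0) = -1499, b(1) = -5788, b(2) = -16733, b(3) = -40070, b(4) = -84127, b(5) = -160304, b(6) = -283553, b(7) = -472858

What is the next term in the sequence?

-751715

D1: -4289, -10945, -23337, -44057, -76177, -123249, -189305
D2: -6656, -12392, -20720, -32120, -47072, -66056
D3: -5736, -8328, -11400, -14952, -18984
D4: -2592, -3072, -3552, -4032
D5: -480, -480, -480
Fifth differences constant at -480.
-4032 − 480 = -4512;  -18984 − 4512 = -23496;  -66056 − 23496 = -89552;  -189305 − 89552 = -278857;  -472858 − 278857 = -751715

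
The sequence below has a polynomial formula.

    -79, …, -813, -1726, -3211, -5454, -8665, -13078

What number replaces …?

Using the last 6 terms:
-913, -1485, -2243, -3211, -4413
-572, -758, -968, -1202
-186, -210, -234
-24, -24
Constant fourth difference = -24.
Extend backward: -186 + 24 = -162;  -572 + 162 = -410;  -913 + 410 = -503;  -813 + 503 = -310

-310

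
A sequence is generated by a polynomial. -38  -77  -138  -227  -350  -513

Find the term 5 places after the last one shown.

-2138

Δ: -39, -61, -89, -123, -163
Δ²: -22, -28, -34, -40
Δ³: -6, -6, -6
Constant third difference = -6, so extend:
-40 − 6 = -46;  -163 − 46 = -209;  -513 − 209 = -722
-46 − 6 = -52;  -209 − 52 = -261;  -722 − 261 = -983
-52 − 6 = -58;  -261 − 58 = -319;  -983 − 319 = -1302
-58 − 6 = -64;  -319 − 64 = -383;  -1302 − 383 = -1685
-64 − 6 = -70;  -383 − 70 = -453;  -1685 − 453 = -2138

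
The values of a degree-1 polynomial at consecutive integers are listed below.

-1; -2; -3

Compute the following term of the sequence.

-4

First differences: -1 , -1
First differences constant at -1.
-3 − 1 = -4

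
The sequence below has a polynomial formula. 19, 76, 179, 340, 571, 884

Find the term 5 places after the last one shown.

4099

57, 103, 161, 231, 313
46, 58, 70, 82
12, 12, 12
The third differences are constant (12).
82 + 12 = 94;  313 + 94 = 407;  884 + 407 = 1291
94 + 12 = 106;  407 + 106 = 513;  1291 + 513 = 1804
106 + 12 = 118;  513 + 118 = 631;  1804 + 631 = 2435
118 + 12 = 130;  631 + 130 = 761;  2435 + 761 = 3196
130 + 12 = 142;  761 + 142 = 903;  3196 + 903 = 4099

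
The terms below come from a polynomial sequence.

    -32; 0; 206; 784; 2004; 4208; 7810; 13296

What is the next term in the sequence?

21224

Δ: 32 , 206 , 578 , 1220 , 2204 , 3602 , 5486
Δ²: 174 , 372 , 642 , 984 , 1398 , 1884
Δ³: 198 , 270 , 342 , 414 , 486
Δ⁴: 72 , 72 , 72 , 72
Constant fourth difference = 72, so extend:
486 + 72 = 558;  1884 + 558 = 2442;  5486 + 2442 = 7928;  13296 + 7928 = 21224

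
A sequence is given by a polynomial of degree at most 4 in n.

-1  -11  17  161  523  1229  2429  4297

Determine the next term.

7031

-10, 28, 144, 362, 706, 1200, 1868
38, 116, 218, 344, 494, 668
78, 102, 126, 150, 174
24, 24, 24, 24
Fourth differences constant at 24.
174 + 24 = 198;  668 + 198 = 866;  1868 + 866 = 2734;  4297 + 2734 = 7031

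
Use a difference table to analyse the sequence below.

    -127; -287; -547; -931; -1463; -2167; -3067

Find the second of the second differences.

-124

Δ: -160, -260, -384, -532, -704, -900
Δ²: -100, -124, -148, -172, -196
Δ³: -24, -24, -24, -24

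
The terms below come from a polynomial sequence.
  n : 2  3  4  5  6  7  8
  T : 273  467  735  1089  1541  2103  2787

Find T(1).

141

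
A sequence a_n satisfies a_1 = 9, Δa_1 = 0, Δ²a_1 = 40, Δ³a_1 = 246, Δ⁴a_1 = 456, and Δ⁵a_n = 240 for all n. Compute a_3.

49

Build the table forward from the leading diagonal:
Δ⁵: 240  240  240
Δ⁴: 456  696  936
Δ³: 246  702  1398
Δ²: 40  286  988
Δ: 0  40  326
a: 9  9  49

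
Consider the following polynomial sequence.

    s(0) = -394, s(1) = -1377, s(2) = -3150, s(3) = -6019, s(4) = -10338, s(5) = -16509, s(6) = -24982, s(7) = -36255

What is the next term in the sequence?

Δ: -983, -1773, -2869, -4319, -6171, -8473, -11273
Δ²: -790, -1096, -1450, -1852, -2302, -2800
Δ³: -306, -354, -402, -450, -498
Δ⁴: -48, -48, -48, -48
The fourth differences are constant (-48).
-498 − 48 = -546;  -2800 − 546 = -3346;  -11273 − 3346 = -14619;  -36255 − 14619 = -50874

-50874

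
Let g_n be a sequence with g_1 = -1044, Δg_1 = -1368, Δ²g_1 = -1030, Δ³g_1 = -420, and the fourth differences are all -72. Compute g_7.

-34182

Build the table forward from the leading diagonal:
Δ⁴: -72, -72, -72, -72, -72, -72, -72
Δ³: -420, -492, -564, -636, -708, -780, -852
Δ²: -1030, -1450, -1942, -2506, -3142, -3850, -4630
Δ: -1368, -2398, -3848, -5790, -8296, -11438, -15288
g: -1044, -2412, -4810, -8658, -14448, -22744, -34182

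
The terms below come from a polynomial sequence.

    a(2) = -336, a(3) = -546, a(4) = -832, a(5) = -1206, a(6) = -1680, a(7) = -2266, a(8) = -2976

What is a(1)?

Δ: -210, -286, -374, -474, -586, -710
Δ²: -76, -88, -100, -112, -124
Δ³: -12, -12, -12, -12
The third differences are constant at -12.
Work back: -76 + 12 = -64;  -210 + 64 = -146;  -336 + 146 = -190

-190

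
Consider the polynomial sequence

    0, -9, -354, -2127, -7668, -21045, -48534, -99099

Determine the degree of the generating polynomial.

Δ: -9, -345, -1773, -5541, -13377, -27489, -50565
Δ²: -336, -1428, -3768, -7836, -14112, -23076
Δ³: -1092, -2340, -4068, -6276, -8964
Δ⁴: -1248, -1728, -2208, -2688
Δ⁵: -480, -480, -480
The fifth differences are constant, so the polynomial has degree 5.

5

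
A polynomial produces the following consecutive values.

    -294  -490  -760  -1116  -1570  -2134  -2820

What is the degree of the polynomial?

3

D1: -196, -270, -356, -454, -564, -686
D2: -74, -86, -98, -110, -122
D3: -12, -12, -12, -12
The third differences are constant, so the polynomial has degree 3.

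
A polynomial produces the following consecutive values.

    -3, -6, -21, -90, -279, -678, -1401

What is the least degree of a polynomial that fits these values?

First differences: -3, -15, -69, -189, -399, -723
Second differences: -12, -54, -120, -210, -324
Third differences: -42, -66, -90, -114
Fourth differences: -24, -24, -24
The fourth differences are constant, so the polynomial has degree 4.

4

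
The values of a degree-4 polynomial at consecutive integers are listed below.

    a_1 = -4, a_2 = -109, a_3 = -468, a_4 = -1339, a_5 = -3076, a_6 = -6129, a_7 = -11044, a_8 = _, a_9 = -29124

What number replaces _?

-18463

Using the first 7 terms:
-105  -359  -871  -1737  -3053  -4915
-254  -512  -866  -1316  -1862
-258  -354  -450  -546
-96  -96  -96
Constant fourth difference = -96.
Extend forward: -546 − 96 = -642;  -1862 − 642 = -2504;  -4915 − 2504 = -7419;  -11044 − 7419 = -18463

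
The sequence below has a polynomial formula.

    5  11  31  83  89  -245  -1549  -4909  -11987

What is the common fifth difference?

D1: 6, 20, 52, 6, -334, -1304, -3360, -7078
D2: 14, 32, -46, -340, -970, -2056, -3718
D3: 18, -78, -294, -630, -1086, -1662
D4: -96, -216, -336, -456, -576
D5: -120, -120, -120, -120

-120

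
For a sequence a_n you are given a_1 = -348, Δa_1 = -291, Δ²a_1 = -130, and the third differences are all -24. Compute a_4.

-1635

Build the table forward from the leading diagonal:
D3: -24, -24, -24, -24
D2: -130, -154, -178, -202
D1: -291, -421, -575, -753
a: -348, -639, -1060, -1635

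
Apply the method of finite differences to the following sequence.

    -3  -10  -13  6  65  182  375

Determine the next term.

662

Δ: -7  -3  19  59  117  193
Δ²: 4  22  40  58  76
Δ³: 18  18  18  18
The third differences are constant (18).
76 + 18 = 94;  193 + 94 = 287;  375 + 287 = 662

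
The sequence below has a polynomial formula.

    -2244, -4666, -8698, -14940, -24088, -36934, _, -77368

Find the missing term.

-54366

Using the first 6 terms:
D1: -2422  -4032  -6242  -9148  -12846
D2: -1610  -2210  -2906  -3698
D3: -600  -696  -792
D4: -96  -96
Constant fourth difference = -96.
Extend forward: -792 − 96 = -888;  -3698 − 888 = -4586;  -12846 − 4586 = -17432;  -36934 − 17432 = -54366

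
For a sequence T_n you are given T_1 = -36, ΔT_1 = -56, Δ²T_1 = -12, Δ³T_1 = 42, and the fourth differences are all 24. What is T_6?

104

Build the table forward from the leading diagonal:
Δ⁴: 24  24  24  24  24  24
Δ³: 42  66  90  114  138  162
Δ²: -12  30  96  186  300  438
Δ: -56  -68  -38  58  244  544
T: -36  -92  -160  -198  -140  104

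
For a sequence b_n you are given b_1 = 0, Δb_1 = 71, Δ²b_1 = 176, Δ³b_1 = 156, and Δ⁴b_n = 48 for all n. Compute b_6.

Build the table forward from the leading diagonal:
Δ⁴: 48  48  48  48  48  48
Δ³: 156  204  252  300  348  396
Δ²: 176  332  536  788  1088  1436
Δ: 71  247  579  1115  1903  2991
b: 0  71  318  897  2012  3915

3915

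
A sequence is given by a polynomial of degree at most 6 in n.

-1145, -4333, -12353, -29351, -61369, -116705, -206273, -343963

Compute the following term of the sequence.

First differences: -3188, -8020, -16998, -32018, -55336, -89568, -137690
Second differences: -4832, -8978, -15020, -23318, -34232, -48122
Third differences: -4146, -6042, -8298, -10914, -13890
Fourth differences: -1896, -2256, -2616, -2976
Fifth differences: -360, -360, -360
Constant fifth difference = -360, so extend:
-2976 − 360 = -3336;  -13890 − 3336 = -17226;  -48122 − 17226 = -65348;  -137690 − 65348 = -203038;  -343963 − 203038 = -547001

-547001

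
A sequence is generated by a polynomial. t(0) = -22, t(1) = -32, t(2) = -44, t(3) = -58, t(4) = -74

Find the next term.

D1: -10, -12, -14, -16
D2: -2, -2, -2
Constant second difference = -2, so extend:
-16 − 2 = -18;  -74 − 18 = -92

-92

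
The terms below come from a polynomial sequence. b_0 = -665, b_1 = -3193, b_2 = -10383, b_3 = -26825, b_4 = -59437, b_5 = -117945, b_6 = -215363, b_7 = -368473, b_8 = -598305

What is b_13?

First differences: -2528 , -7190 , -16442 , -32612 , -58508 , -97418 , -153110 , -229832
Second differences: -4662 , -9252 , -16170 , -25896 , -38910 , -55692 , -76722
Third differences: -4590 , -6918 , -9726 , -13014 , -16782 , -21030
Fourth differences: -2328 , -2808 , -3288 , -3768 , -4248
Fifth differences: -480 , -480 , -480 , -480
Constant fifth difference = -480, so extend:
-4248 − 480 = -4728;  -21030 − 4728 = -25758;  -76722 − 25758 = -102480;  -229832 − 102480 = -332312;  -598305 − 332312 = -930617
-4728 − 480 = -5208;  -25758 − 5208 = -30966;  -102480 − 30966 = -133446;  -332312 − 133446 = -465758;  -930617 − 465758 = -1396375
-5208 − 480 = -5688;  -30966 − 5688 = -36654;  -133446 − 36654 = -170100;  -465758 − 170100 = -635858;  -1396375 − 635858 = -2032233
-5688 − 480 = -6168;  -36654 − 6168 = -42822;  -170100 − 42822 = -212922;  -635858 − 212922 = -848780;  -2032233 − 848780 = -2881013
-6168 − 480 = -6648;  -42822 − 6648 = -49470;  -212922 − 49470 = -262392;  -848780 − 262392 = -1111172;  -2881013 − 1111172 = -3992185

-3992185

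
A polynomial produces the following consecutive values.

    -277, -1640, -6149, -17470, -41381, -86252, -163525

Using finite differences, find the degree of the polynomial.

First differences: -1363, -4509, -11321, -23911, -44871, -77273
Second differences: -3146, -6812, -12590, -20960, -32402
Third differences: -3666, -5778, -8370, -11442
Fourth differences: -2112, -2592, -3072
Fifth differences: -480, -480
The fifth differences are constant, so the polynomial has degree 5.

5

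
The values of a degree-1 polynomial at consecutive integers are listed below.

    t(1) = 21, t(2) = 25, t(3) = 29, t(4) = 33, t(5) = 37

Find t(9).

53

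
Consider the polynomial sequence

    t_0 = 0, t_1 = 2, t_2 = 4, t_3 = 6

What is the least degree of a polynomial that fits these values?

1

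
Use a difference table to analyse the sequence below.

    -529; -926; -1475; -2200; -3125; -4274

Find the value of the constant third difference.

D1: -397, -549, -725, -925, -1149
D2: -152, -176, -200, -224
D3: -24, -24, -24

-24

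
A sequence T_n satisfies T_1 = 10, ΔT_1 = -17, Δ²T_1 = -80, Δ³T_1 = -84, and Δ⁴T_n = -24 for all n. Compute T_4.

Build the table forward from the leading diagonal:
Fourth differences: -24  -24  -24  -24
Third differences: -84  -108  -132  -156
Second differences: -80  -164  -272  -404
First differences: -17  -97  -261  -533
T: 10  -7  -104  -365

-365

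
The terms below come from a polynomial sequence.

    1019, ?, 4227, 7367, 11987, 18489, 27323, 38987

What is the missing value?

Using the last 6 terms:
D1: 3140  4620  6502  8834  11664
D2: 1480  1882  2332  2830
D3: 402  450  498
D4: 48  48
Constant fourth difference = 48.
Extend backward: 402 − 48 = 354;  1480 − 354 = 1126;  3140 − 1126 = 2014;  4227 − 2014 = 2213

2213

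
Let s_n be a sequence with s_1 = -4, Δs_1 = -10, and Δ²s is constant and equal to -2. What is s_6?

-74

Build the table forward from the leading diagonal:
D2: -2  -2  -2  -2  -2  -2
D1: -10  -12  -14  -16  -18  -20
s: -4  -14  -26  -40  -56  -74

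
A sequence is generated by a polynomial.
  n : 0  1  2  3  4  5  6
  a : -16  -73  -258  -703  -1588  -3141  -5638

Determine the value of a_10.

-32266

D1: -57, -185, -445, -885, -1553, -2497
D2: -128, -260, -440, -668, -944
D3: -132, -180, -228, -276
D4: -48, -48, -48
The fourth differences are constant (-48).
-276 − 48 = -324;  -944 − 324 = -1268;  -2497 − 1268 = -3765;  -5638 − 3765 = -9403
-324 − 48 = -372;  -1268 − 372 = -1640;  -3765 − 1640 = -5405;  -9403 − 5405 = -14808
-372 − 48 = -420;  -1640 − 420 = -2060;  -5405 − 2060 = -7465;  -14808 − 7465 = -22273
-420 − 48 = -468;  -2060 − 468 = -2528;  -7465 − 2528 = -9993;  -22273 − 9993 = -32266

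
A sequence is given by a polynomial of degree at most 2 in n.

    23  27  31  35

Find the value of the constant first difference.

4

First differences: 4, 4, 4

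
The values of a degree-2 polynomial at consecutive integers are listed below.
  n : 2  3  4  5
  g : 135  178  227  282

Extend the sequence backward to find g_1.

First differences: 43, 49, 55
Second differences: 6, 6
The second differences are constant at 6.
Work back: 43 − 6 = 37;  135 − 37 = 98

98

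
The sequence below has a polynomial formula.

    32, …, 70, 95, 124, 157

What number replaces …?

49

Using the last 4 terms:
25  29  33
4  4
Constant second difference = 4.
Extend backward: 25 − 4 = 21;  70 − 21 = 49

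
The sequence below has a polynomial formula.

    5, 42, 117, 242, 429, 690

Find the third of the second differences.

62

D1: 37, 75, 125, 187, 261
D2: 38, 50, 62, 74
D3: 12, 12, 12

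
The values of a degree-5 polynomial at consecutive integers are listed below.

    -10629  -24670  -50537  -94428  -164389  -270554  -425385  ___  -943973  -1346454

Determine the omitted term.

-643912

Using the first 7 terms:
Δ: -14041, -25867, -43891, -69961, -106165, -154831
Δ²: -11826, -18024, -26070, -36204, -48666
Δ³: -6198, -8046, -10134, -12462
Δ⁴: -1848, -2088, -2328
Δ⁵: -240, -240
Constant fifth difference = -240.
Extend forward: -2328 − 240 = -2568;  -12462 − 2568 = -15030;  -48666 − 15030 = -63696;  -154831 − 63696 = -218527;  -425385 − 218527 = -643912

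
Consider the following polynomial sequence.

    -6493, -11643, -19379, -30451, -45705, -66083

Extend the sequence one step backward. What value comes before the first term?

-3275

Δ: -5150, -7736, -11072, -15254, -20378
Δ²: -2586, -3336, -4182, -5124
Δ³: -750, -846, -942
Δ⁴: -96, -96
The fourth differences are constant at -96.
Work back: -750 + 96 = -654;  -2586 + 654 = -1932;  -5150 + 1932 = -3218;  -6493 + 3218 = -3275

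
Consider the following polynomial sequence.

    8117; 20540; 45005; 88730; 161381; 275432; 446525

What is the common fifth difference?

First differences: 12423, 24465, 43725, 72651, 114051, 171093
Second differences: 12042, 19260, 28926, 41400, 57042
Third differences: 7218, 9666, 12474, 15642
Fourth differences: 2448, 2808, 3168
Fifth differences: 360, 360

360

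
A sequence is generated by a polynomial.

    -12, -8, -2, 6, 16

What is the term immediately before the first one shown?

-14

4  6  8  10
2  2  2
The second differences are constant at 2.
Work back: 4 − 2 = 2;  -12 − 2 = -14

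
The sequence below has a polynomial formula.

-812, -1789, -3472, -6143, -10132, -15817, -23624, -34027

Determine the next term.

D1: -977, -1683, -2671, -3989, -5685, -7807, -10403
D2: -706, -988, -1318, -1696, -2122, -2596
D3: -282, -330, -378, -426, -474
D4: -48, -48, -48, -48
The fourth differences are constant (-48).
-474 − 48 = -522;  -2596 − 522 = -3118;  -10403 − 3118 = -13521;  -34027 − 13521 = -47548

-47548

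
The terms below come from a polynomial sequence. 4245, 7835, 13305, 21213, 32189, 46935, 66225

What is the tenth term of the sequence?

160179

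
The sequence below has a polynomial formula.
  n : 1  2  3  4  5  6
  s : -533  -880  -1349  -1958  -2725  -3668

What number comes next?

-4805

D1: -347 , -469 , -609 , -767 , -943
D2: -122 , -140 , -158 , -176
D3: -18 , -18 , -18
The third differences are constant (-18).
-176 − 18 = -194;  -943 − 194 = -1137;  -3668 − 1137 = -4805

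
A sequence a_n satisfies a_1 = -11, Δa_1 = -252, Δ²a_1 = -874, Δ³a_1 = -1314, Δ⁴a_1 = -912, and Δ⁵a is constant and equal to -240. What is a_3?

Build the table forward from the leading diagonal:
Δ⁵: -240  -240  -240
Δ⁴: -912  -1152  -1392
Δ³: -1314  -2226  -3378
Δ²: -874  -2188  -4414
Δ: -252  -1126  -3314
a: -11  -263  -1389

-1389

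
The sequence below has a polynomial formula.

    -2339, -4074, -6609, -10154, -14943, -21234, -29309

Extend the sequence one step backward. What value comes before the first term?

-1218

First differences: -1735, -2535, -3545, -4789, -6291, -8075
Second differences: -800, -1010, -1244, -1502, -1784
Third differences: -210, -234, -258, -282
Fourth differences: -24, -24, -24
The fourth differences are constant at -24.
Work back: -210 + 24 = -186;  -800 + 186 = -614;  -1735 + 614 = -1121;  -2339 + 1121 = -1218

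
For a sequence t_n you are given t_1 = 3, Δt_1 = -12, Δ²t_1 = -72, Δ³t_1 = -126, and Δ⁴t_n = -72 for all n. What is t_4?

-375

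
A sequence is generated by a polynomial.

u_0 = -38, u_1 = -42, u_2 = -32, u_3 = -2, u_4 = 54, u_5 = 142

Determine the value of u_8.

-4 , 10 , 30 , 56 , 88
14 , 20 , 26 , 32
6 , 6 , 6
Constant third difference = 6, so extend:
32 + 6 = 38;  88 + 38 = 126;  142 + 126 = 268
38 + 6 = 44;  126 + 44 = 170;  268 + 170 = 438
44 + 6 = 50;  170 + 50 = 220;  438 + 220 = 658

658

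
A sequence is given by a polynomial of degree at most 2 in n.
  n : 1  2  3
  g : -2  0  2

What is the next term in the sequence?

4

D1: 2, 2
First differences constant at 2.
2 + 2 = 4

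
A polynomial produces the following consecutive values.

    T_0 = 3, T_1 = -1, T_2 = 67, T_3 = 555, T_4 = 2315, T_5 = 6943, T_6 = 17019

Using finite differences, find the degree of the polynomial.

5

-4, 68, 488, 1760, 4628, 10076
72, 420, 1272, 2868, 5448
348, 852, 1596, 2580
504, 744, 984
240, 240
The fifth differences are constant, so the polynomial has degree 5.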